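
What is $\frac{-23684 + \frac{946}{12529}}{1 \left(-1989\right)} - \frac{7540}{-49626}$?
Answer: $\frac{75321785060}{6245903547} \approx 12.059$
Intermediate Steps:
$\frac{-23684 + \frac{946}{12529}}{1 \left(-1989\right)} - \frac{7540}{-49626} = \frac{-23684 + 946 \cdot \frac{1}{12529}}{-1989} - - \frac{3770}{24813} = \left(-23684 + \frac{86}{1139}\right) \left(- \frac{1}{1989}\right) + \frac{3770}{24813} = \left(- \frac{26975990}{1139}\right) \left(- \frac{1}{1989}\right) + \frac{3770}{24813} = \frac{26975990}{2265471} + \frac{3770}{24813} = \frac{75321785060}{6245903547}$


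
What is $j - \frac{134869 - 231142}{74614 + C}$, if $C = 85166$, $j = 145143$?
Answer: $\frac{7730348271}{53260} \approx 1.4514 \cdot 10^{5}$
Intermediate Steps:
$j - \frac{134869 - 231142}{74614 + C} = 145143 - \frac{134869 - 231142}{74614 + 85166} = 145143 - - \frac{96273}{159780} = 145143 - \left(-96273\right) \frac{1}{159780} = 145143 - - \frac{32091}{53260} = 145143 + \frac{32091}{53260} = \frac{7730348271}{53260}$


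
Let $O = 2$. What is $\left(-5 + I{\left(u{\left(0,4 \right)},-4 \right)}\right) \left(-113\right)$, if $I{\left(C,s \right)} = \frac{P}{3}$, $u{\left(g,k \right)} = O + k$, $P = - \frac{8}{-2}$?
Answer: $\frac{1243}{3} \approx 414.33$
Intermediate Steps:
$P = 4$ ($P = \left(-8\right) \left(- \frac{1}{2}\right) = 4$)
$u{\left(g,k \right)} = 2 + k$
$I{\left(C,s \right)} = \frac{4}{3}$
$\left(-5 + I{\left(u{\left(0,4 \right)},-4 \right)}\right) \left(-113\right) = \left(-5 + \frac{4}{3}\right) \left(-113\right) = \left(- \frac{11}{3}\right) \left(-113\right) = \frac{1243}{3}$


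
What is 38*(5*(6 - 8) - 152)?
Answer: -6156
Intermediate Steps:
38*(5*(6 - 8) - 152) = 38*(5*(-2) - 152) = 38*(-10 - 152) = 38*(-162) = -6156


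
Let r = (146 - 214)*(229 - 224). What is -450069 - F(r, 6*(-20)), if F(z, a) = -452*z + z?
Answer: -603409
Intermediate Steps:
r = -340 (r = -68*5 = -340)
F(z, a) = -451*z
-450069 - F(r, 6*(-20)) = -450069 - (-451)*(-340) = -450069 - 1*153340 = -450069 - 153340 = -603409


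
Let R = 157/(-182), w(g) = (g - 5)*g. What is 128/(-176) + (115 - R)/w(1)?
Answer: -237781/8008 ≈ -29.693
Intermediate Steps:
w(g) = g*(-5 + g) (w(g) = (-5 + g)*g = g*(-5 + g))
R = -157/182 (R = 157*(-1/182) = -157/182 ≈ -0.86264)
128/(-176) + (115 - R)/w(1) = 128/(-176) + (115 - 1*(-157/182))/((1*(-5 + 1))) = 128*(-1/176) + (115 + 157/182)/((1*(-4))) = -8/11 + (21087/182)/(-4) = -8/11 + (21087/182)*(-1/4) = -8/11 - 21087/728 = -237781/8008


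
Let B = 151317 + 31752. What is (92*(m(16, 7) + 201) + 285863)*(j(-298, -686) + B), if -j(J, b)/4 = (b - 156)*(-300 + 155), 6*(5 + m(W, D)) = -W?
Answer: -278104531159/3 ≈ -9.2701e+10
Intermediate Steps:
m(W, D) = -5 - W/6 (m(W, D) = -5 + (-W)/6 = -5 - W/6)
j(J, b) = -90480 + 580*b (j(J, b) = -4*(b - 156)*(-300 + 155) = -4*(-156 + b)*(-145) = -4*(22620 - 145*b) = -90480 + 580*b)
B = 183069
(92*(m(16, 7) + 201) + 285863)*(j(-298, -686) + B) = (92*((-5 - ⅙*16) + 201) + 285863)*((-90480 + 580*(-686)) + 183069) = (92*((-5 - 8/3) + 201) + 285863)*((-90480 - 397880) + 183069) = (92*(-23/3 + 201) + 285863)*(-488360 + 183069) = (92*(580/3) + 285863)*(-305291) = (53360/3 + 285863)*(-305291) = (910949/3)*(-305291) = -278104531159/3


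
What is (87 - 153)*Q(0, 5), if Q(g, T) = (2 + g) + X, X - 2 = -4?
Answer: 0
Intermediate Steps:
X = -2 (X = 2 - 4 = -2)
Q(g, T) = g (Q(g, T) = (2 + g) - 2 = g)
(87 - 153)*Q(0, 5) = (87 - 153)*0 = -66*0 = 0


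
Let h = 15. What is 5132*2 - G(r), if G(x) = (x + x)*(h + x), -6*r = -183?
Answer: 14977/2 ≈ 7488.5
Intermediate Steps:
r = 61/2 (r = -⅙*(-183) = 61/2 ≈ 30.500)
G(x) = 2*x*(15 + x) (G(x) = (x + x)*(15 + x) = (2*x)*(15 + x) = 2*x*(15 + x))
5132*2 - G(r) = 5132*2 - 2*61*(15 + 61/2)/2 = 10264 - 2*61*91/(2*2) = 10264 - 1*5551/2 = 10264 - 5551/2 = 14977/2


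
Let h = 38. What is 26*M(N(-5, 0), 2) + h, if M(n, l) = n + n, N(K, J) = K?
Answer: -222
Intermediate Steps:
M(n, l) = 2*n
26*M(N(-5, 0), 2) + h = 26*(2*(-5)) + 38 = 26*(-10) + 38 = -260 + 38 = -222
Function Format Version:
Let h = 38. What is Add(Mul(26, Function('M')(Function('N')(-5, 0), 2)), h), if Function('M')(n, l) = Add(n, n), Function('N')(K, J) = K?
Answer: -222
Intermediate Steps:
Function('M')(n, l) = Mul(2, n)
Add(Mul(26, Function('M')(Function('N')(-5, 0), 2)), h) = Add(Mul(26, Mul(2, -5)), 38) = Add(Mul(26, -10), 38) = Add(-260, 38) = -222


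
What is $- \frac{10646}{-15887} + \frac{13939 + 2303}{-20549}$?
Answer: $- \frac{39272000}{326461963} \approx -0.1203$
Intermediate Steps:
$- \frac{10646}{-15887} + \frac{13939 + 2303}{-20549} = \left(-10646\right) \left(- \frac{1}{15887}\right) + 16242 \left(- \frac{1}{20549}\right) = \frac{10646}{15887} - \frac{16242}{20549} = - \frac{39272000}{326461963}$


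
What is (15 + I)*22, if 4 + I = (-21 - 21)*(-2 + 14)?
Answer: -10846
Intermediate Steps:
I = -508 (I = -4 + (-21 - 21)*(-2 + 14) = -4 - 42*12 = -4 - 504 = -508)
(15 + I)*22 = (15 - 508)*22 = -493*22 = -10846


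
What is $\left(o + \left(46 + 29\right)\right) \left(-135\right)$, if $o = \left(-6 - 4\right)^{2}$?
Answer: $-23625$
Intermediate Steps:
$o = 100$ ($o = \left(-10\right)^{2} = 100$)
$\left(o + \left(46 + 29\right)\right) \left(-135\right) = \left(100 + \left(46 + 29\right)\right) \left(-135\right) = \left(100 + 75\right) \left(-135\right) = 175 \left(-135\right) = -23625$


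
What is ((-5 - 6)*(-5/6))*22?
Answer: 605/3 ≈ 201.67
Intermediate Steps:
((-5 - 6)*(-5/6))*22 = -(-55)/6*22 = -11*(-5/6)*22 = (55/6)*22 = 605/3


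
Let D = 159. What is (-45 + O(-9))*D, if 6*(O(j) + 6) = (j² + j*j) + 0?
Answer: -3816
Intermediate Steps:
O(j) = -6 + j²/3 (O(j) = -6 + ((j² + j*j) + 0)/6 = -6 + ((j² + j²) + 0)/6 = -6 + (2*j² + 0)/6 = -6 + (2*j²)/6 = -6 + j²/3)
(-45 + O(-9))*D = (-45 + (-6 + (⅓)*(-9)²))*159 = (-45 + (-6 + (⅓)*81))*159 = (-45 + (-6 + 27))*159 = (-45 + 21)*159 = -24*159 = -3816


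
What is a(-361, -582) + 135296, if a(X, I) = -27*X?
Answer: 145043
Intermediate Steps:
a(-361, -582) + 135296 = -27*(-361) + 135296 = 9747 + 135296 = 145043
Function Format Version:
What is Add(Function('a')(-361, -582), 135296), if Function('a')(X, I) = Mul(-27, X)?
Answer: 145043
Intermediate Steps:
Add(Function('a')(-361, -582), 135296) = Add(Mul(-27, -361), 135296) = Add(9747, 135296) = 145043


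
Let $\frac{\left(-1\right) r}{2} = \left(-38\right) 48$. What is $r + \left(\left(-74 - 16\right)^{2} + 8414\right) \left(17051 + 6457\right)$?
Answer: $388214760$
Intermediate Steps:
$r = 3648$ ($r = - 2 \left(\left(-38\right) 48\right) = \left(-2\right) \left(-1824\right) = 3648$)
$r + \left(\left(-74 - 16\right)^{2} + 8414\right) \left(17051 + 6457\right) = 3648 + \left(\left(-74 - 16\right)^{2} + 8414\right) \left(17051 + 6457\right) = 3648 + \left(\left(-90\right)^{2} + 8414\right) 23508 = 3648 + \left(8100 + 8414\right) 23508 = 3648 + 16514 \cdot 23508 = 3648 + 388211112 = 388214760$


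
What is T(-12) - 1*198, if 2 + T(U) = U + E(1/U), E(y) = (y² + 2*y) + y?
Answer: -30563/144 ≈ -212.24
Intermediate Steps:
E(y) = y² + 3*y
T(U) = -2 + U + (3 + 1/U)/U (T(U) = -2 + (U + (3 + 1/U)/U) = -2 + U + (3 + 1/U)/U)
T(-12) - 1*198 = (-2 - 12 + (-12)⁻² + 3/(-12)) - 1*198 = (-2 - 12 + 1/144 + 3*(-1/12)) - 198 = (-2 - 12 + 1/144 - ¼) - 198 = -2051/144 - 198 = -30563/144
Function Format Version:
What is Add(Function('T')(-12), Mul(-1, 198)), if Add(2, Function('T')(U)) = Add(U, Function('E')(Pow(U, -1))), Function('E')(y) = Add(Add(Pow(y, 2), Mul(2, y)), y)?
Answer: Rational(-30563, 144) ≈ -212.24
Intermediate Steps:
Function('E')(y) = Add(Pow(y, 2), Mul(3, y))
Function('T')(U) = Add(-2, U, Mul(Pow(U, -1), Add(3, Pow(U, -1)))) (Function('T')(U) = Add(-2, Add(U, Mul(Pow(U, -1), Add(3, Pow(U, -1))))) = Add(-2, U, Mul(Pow(U, -1), Add(3, Pow(U, -1)))))
Add(Function('T')(-12), Mul(-1, 198)) = Add(Add(-2, -12, Pow(-12, -2), Mul(3, Pow(-12, -1))), Mul(-1, 198)) = Add(Add(-2, -12, Rational(1, 144), Mul(3, Rational(-1, 12))), -198) = Add(Add(-2, -12, Rational(1, 144), Rational(-1, 4)), -198) = Add(Rational(-2051, 144), -198) = Rational(-30563, 144)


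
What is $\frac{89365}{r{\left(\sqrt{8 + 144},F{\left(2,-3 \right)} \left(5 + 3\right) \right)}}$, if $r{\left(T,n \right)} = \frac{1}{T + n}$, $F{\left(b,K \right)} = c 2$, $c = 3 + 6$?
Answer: $12868560 + 178730 \sqrt{38} \approx 1.397 \cdot 10^{7}$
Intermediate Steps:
$c = 9$
$F{\left(b,K \right)} = 18$ ($F{\left(b,K \right)} = 9 \cdot 2 = 18$)
$\frac{89365}{r{\left(\sqrt{8 + 144},F{\left(2,-3 \right)} \left(5 + 3\right) \right)}} = \frac{89365}{\frac{1}{\sqrt{8 + 144} + 18 \left(5 + 3\right)}} = \frac{89365}{\frac{1}{\sqrt{152} + 18 \cdot 8}} = \frac{89365}{\frac{1}{2 \sqrt{38} + 144}} = \frac{89365}{\frac{1}{144 + 2 \sqrt{38}}} = 89365 \left(144 + 2 \sqrt{38}\right) = 12868560 + 178730 \sqrt{38}$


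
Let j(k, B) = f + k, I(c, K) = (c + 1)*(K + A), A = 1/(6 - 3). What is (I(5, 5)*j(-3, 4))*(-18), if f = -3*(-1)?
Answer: 0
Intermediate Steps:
f = 3
A = ⅓ (A = 1/3 = ⅓ ≈ 0.33333)
I(c, K) = (1 + c)*(⅓ + K) (I(c, K) = (c + 1)*(K + ⅓) = (1 + c)*(⅓ + K))
j(k, B) = 3 + k
(I(5, 5)*j(-3, 4))*(-18) = ((⅓ + 5 + (⅓)*5 + 5*5)*(3 - 3))*(-18) = ((⅓ + 5 + 5/3 + 25)*0)*(-18) = (32*0)*(-18) = 0*(-18) = 0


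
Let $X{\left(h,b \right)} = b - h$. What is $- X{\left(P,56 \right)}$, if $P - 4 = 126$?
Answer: $74$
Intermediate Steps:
$P = 130$ ($P = 4 + 126 = 130$)
$- X{\left(P,56 \right)} = - (56 - 130) = \left(-1\right) \left(-74\right) = 74$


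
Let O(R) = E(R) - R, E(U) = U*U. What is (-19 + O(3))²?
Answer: 169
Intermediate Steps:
E(U) = U²
O(R) = R² - R
(-19 + O(3))² = (-19 + 3*(-1 + 3))² = (-19 + 3*2)² = (-19 + 6)² = (-13)² = 169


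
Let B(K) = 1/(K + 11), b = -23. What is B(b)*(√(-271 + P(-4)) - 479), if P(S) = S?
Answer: 479/12 - 5*I*√11/12 ≈ 39.917 - 1.3819*I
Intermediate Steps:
B(K) = 1/(11 + K)
B(b)*(√(-271 + P(-4)) - 479) = (√(-271 - 4) - 479)/(11 - 23) = (√(-275) - 479)/(-12) = -(5*I*√11 - 479)/12 = -(-479 + 5*I*√11)/12 = 479/12 - 5*I*√11/12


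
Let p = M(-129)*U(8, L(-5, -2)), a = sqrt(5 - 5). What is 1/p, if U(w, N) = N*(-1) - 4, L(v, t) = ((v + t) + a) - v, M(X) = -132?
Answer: 1/264 ≈ 0.0037879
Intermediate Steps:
a = 0 (a = sqrt(0) = 0)
L(v, t) = t (L(v, t) = ((v + t) + 0) - v = ((t + v) + 0) - v = (t + v) - v = t)
U(w, N) = -4 - N (U(w, N) = -N - 4 = -4 - N)
p = 264 (p = -132*(-4 - 1*(-2)) = -132*(-4 + 2) = -132*(-2) = 264)
1/p = 1/264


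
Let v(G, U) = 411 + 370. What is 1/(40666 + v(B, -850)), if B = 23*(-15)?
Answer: 1/41447 ≈ 2.4127e-5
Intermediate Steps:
B = -345
v(G, U) = 781
1/(40666 + v(B, -850)) = 1/(40666 + 781) = 1/41447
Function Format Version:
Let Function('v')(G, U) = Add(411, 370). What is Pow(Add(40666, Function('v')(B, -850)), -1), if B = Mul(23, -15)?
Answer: Rational(1, 41447) ≈ 2.4127e-5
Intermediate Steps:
B = -345
Function('v')(G, U) = 781
Pow(Add(40666, Function('v')(B, -850)), -1) = Pow(Add(40666, 781), -1) = Pow(41447, -1) = Rational(1, 41447)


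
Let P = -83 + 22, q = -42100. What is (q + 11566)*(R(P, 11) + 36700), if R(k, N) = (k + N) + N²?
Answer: -1122765714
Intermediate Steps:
P = -61
R(k, N) = N + k + N² (R(k, N) = (N + k) + N² = N + k + N²)
(q + 11566)*(R(P, 11) + 36700) = (-42100 + 11566)*((11 - 61 + 11²) + 36700) = -30534*((11 - 61 + 121) + 36700) = -30534*(71 + 36700) = -30534*36771 = -1122765714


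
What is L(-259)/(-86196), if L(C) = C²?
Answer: -67081/86196 ≈ -0.77824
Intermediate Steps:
L(-259)/(-86196) = (-259)²/(-86196) = 67081*(-1/86196) = -67081/86196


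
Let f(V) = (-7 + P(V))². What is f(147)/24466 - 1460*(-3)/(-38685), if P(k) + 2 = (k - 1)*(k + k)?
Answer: 4749729999203/63097814 ≈ 75276.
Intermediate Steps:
P(k) = -2 + 2*k*(-1 + k) (P(k) = -2 + (k - 1)*(k + k) = -2 + (-1 + k)*(2*k) = -2 + 2*k*(-1 + k))
f(V) = (-9 - 2*V + 2*V²)² (f(V) = (-7 + (-2 - 2*V + 2*V²))² = (-9 - 2*V + 2*V²)²)
f(147)/24466 - 1460*(-3)/(-38685) = (9 - 2*147² + 2*147)²/24466 - 1460*(-3)/(-38685) = (9 - 2*21609 + 294)²*(1/24466) + 4380*(-1/38685) = (9 - 43218 + 294)²*(1/24466) - 292/2579 = (-42915)²*(1/24466) - 292/2579 = 1841697225*(1/24466) - 292/2579 = 1841697225/24466 - 292/2579 = 4749729999203/63097814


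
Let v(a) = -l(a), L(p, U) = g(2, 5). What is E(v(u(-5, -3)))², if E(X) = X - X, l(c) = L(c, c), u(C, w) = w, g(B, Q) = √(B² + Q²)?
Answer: 0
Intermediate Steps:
L(p, U) = √29 (L(p, U) = √(2² + 5²) = √(4 + 25) = √29)
l(c) = √29
v(a) = -√29
E(X) = 0
E(v(u(-5, -3)))² = 0² = 0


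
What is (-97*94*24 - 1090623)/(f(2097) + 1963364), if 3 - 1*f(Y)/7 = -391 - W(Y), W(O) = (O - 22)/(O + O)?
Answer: -5491854270/8245930193 ≈ -0.66601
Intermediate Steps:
W(O) = (-22 + O)/(2*O) (W(O) = (-22 + O)/((2*O)) = (-22 + O)*(1/(2*O)) = (-22 + O)/(2*O))
f(Y) = 2758 + 7*(-22 + Y)/(2*Y) (f(Y) = 21 - 7*(-391 - (-22 + Y)/(2*Y)) = 21 + (2737 + 7*(-22 + Y)/(2*Y)) = 2758 + 7*(-22 + Y)/(2*Y))
(-97*94*24 - 1090623)/(f(2097) + 1963364) = (-97*94*24 - 1090623)/((5523/2 - 77/2097) + 1963364) = (-9118*24 - 1090623)/((5523/2 - 77*1/2097) + 1963364) = (-218832 - 1090623)/((5523/2 - 77/2097) + 1963364) = -1309455/(11581577/4194 + 1963364) = -1309455/8245930193/4194 = -1309455*4194/8245930193 = -5491854270/8245930193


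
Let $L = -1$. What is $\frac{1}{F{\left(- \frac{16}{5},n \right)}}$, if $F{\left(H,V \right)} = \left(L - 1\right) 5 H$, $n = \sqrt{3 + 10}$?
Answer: $\frac{1}{32} \approx 0.03125$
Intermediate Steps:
$n = \sqrt{13} \approx 3.6056$
$F{\left(H,V \right)} = - 10 H$ ($F{\left(H,V \right)} = \left(-1 - 1\right) 5 H = \left(-2\right) 5 H = - 10 H$)
$\frac{1}{F{\left(- \frac{16}{5},n \right)}} = \frac{1}{\left(-10\right) \left(- \frac{16}{5}\right)} = \frac{1}{32}$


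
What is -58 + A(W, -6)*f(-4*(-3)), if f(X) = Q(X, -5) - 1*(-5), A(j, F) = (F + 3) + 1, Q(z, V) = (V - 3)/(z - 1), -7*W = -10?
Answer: -732/11 ≈ -66.545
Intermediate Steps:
W = 10/7 (W = -⅐*(-10) = 10/7 ≈ 1.4286)
Q(z, V) = (-3 + V)/(-1 + z)
A(j, F) = 4 + F (A(j, F) = (3 + F) + 1 = 4 + F)
f(X) = 5 - 8/(-1 + X) (f(X) = (-3 - 5)/(-1 + X) - 1*(-5) = -8/(-1 + X) + 5 = 5 - 8/(-1 + X))
-58 + A(W, -6)*f(-4*(-3)) = -58 + (4 - 6)*((-13 + 5*(-4*(-3)))/(-1 - 4*(-3))) = -58 - 2*(-13 + 5*12)/(-1 + 12) = -58 - 2*(-13 + 60)/11 = -58 - 2*47/11 = -58 - 94/11 = -732/11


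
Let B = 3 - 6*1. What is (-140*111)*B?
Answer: 46620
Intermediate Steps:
B = -3 (B = 3 - 6 = -3)
(-140*111)*B = -140*111*(-3) = -15540*(-3) = 46620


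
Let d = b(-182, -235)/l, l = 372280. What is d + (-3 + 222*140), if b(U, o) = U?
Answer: 5784672689/186140 ≈ 31077.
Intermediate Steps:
d = -91/186140 (d = -182/372280 = -182*1/372280 = -91/186140 ≈ -0.00048888)
d + (-3 + 222*140) = -91/186140 + (-3 + 222*140) = -91/186140 + (-3 + 31080) = -91/186140 + 31077 = 5784672689/186140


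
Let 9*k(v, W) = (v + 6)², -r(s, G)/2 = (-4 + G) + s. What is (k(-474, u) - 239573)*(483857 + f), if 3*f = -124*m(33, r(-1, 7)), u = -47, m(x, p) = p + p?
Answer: -312645302431/3 ≈ -1.0422e+11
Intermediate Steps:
r(s, G) = 8 - 2*G - 2*s (r(s, G) = -2*((-4 + G) + s) = -2*(-4 + G + s) = 8 - 2*G - 2*s)
m(x, p) = 2*p
k(v, W) = (6 + v)²/9 (k(v, W) = (v + 6)²/9 = (6 + v)²/9)
f = 992/3 (f = (-248*(8 - 2*7 - 2*(-1)))/3 = (-248*(8 - 14 + 2))/3 = (-248*(-4))/3 = (-124*(-8))/3 = (⅓)*992 = 992/3 ≈ 330.67)
(k(-474, u) - 239573)*(483857 + f) = ((6 - 474)²/9 - 239573)*(483857 + 992/3) = ((⅑)*(-468)² - 239573)*(1452563/3) = ((⅑)*219024 - 239573)*(1452563/3) = (24336 - 239573)*(1452563/3) = -215237*1452563/3 = -312645302431/3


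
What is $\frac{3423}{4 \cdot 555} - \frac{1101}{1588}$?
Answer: $\frac{62323}{73445} \approx 0.84857$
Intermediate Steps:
$\frac{3423}{4 \cdot 555} - \frac{1101}{1588} = \frac{3423}{2220} - \frac{1101}{1588} = 3423 \cdot \frac{1}{2220} - \frac{1101}{1588} = \frac{1141}{740} - \frac{1101}{1588} = \frac{62323}{73445}$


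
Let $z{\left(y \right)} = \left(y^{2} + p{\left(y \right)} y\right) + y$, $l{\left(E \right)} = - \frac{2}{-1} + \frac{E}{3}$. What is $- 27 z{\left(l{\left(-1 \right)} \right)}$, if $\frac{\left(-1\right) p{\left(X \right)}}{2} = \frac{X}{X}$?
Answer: $-30$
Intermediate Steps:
$p{\left(X \right)} = -2$ ($p{\left(X \right)} = - 2 \frac{X}{X} = \left(-2\right) 1 = -2$)
$l{\left(E \right)} = 2 + \frac{E}{3}$ ($l{\left(E \right)} = \left(-2\right) \left(-1\right) + E \frac{1}{3} = 2 + \frac{E}{3}$)
$z{\left(y \right)} = y^{2} - y$ ($z{\left(y \right)} = \left(y^{2} - 2 y\right) + y = y^{2} - y$)
$- 27 z{\left(l{\left(-1 \right)} \right)} = - 27 \left(2 + \frac{1}{3} \left(-1\right)\right) \left(-1 + \left(2 + \frac{1}{3} \left(-1\right)\right)\right) = - 27 \left(2 - \frac{1}{3}\right) \left(-1 + \left(2 - \frac{1}{3}\right)\right) = - 27 \frac{5 \left(-1 + \frac{5}{3}\right)}{3} = - 27 \cdot \frac{5}{3} \cdot \frac{2}{3} = \left(-27\right) \frac{10}{9} = -30$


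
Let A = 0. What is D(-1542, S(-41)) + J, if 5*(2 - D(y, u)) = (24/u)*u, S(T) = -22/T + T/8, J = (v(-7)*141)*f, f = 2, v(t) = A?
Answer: -14/5 ≈ -2.8000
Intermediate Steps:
v(t) = 0
J = 0 (J = (0*141)*2 = 0*2 = 0)
S(T) = -22/T + T/8 (S(T) = -22/T + T*(1/8) = -22/T + T/8)
D(y, u) = -14/5 (D(y, u) = 2 - 24/u*u/5 = 2 - 1/5*24 = 2 - 24/5 = -14/5)
D(-1542, S(-41)) + J = -14/5 + 0 = -14/5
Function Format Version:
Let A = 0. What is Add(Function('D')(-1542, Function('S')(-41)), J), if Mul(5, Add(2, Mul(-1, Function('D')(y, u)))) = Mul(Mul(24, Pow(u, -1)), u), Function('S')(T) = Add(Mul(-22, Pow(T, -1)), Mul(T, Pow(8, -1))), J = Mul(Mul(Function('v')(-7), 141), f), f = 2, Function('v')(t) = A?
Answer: Rational(-14, 5) ≈ -2.8000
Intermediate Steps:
Function('v')(t) = 0
J = 0 (J = Mul(Mul(0, 141), 2) = Mul(0, 2) = 0)
Function('S')(T) = Add(Mul(-22, Pow(T, -1)), Mul(Rational(1, 8), T)) (Function('S')(T) = Add(Mul(-22, Pow(T, -1)), Mul(T, Rational(1, 8))) = Add(Mul(-22, Pow(T, -1)), Mul(Rational(1, 8), T)))
Function('D')(y, u) = Rational(-14, 5) (Function('D')(y, u) = Add(2, Mul(Rational(-1, 5), Mul(Mul(24, Pow(u, -1)), u))) = Add(2, Mul(Rational(-1, 5), 24)) = Add(2, Rational(-24, 5)) = Rational(-14, 5))
Add(Function('D')(-1542, Function('S')(-41)), J) = Add(Rational(-14, 5), 0) = Rational(-14, 5)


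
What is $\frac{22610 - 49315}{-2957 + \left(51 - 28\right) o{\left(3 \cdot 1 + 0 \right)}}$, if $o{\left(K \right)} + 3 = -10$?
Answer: $\frac{26705}{3256} \approx 8.2018$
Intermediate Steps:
$o{\left(K \right)} = -13$ ($o{\left(K \right)} = -3 - 10 = -13$)
$\frac{22610 - 49315}{-2957 + \left(51 - 28\right) o{\left(3 \cdot 1 + 0 \right)}} = \frac{22610 - 49315}{-2957 + \left(51 - 28\right) \left(-13\right)} = - \frac{26705}{-2957 + 23 \left(-13\right)} = - \frac{26705}{-2957 - 299} = - \frac{26705}{-3256} = \left(-26705\right) \left(- \frac{1}{3256}\right) = \frac{26705}{3256}$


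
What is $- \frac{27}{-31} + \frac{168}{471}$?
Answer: $\frac{5975}{4867} \approx 1.2277$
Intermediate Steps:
$- \frac{27}{-31} + \frac{168}{471} = \left(-27\right) \left(- \frac{1}{31}\right) + 168 \cdot \frac{1}{471} = \frac{27}{31} + \frac{56}{157} = \frac{5975}{4867}$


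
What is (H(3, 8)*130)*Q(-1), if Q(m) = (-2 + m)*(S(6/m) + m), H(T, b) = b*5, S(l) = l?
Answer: 109200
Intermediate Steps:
H(T, b) = 5*b
Q(m) = (-2 + m)*(m + 6/m) (Q(m) = (-2 + m)*(6/m + m) = (-2 + m)*(m + 6/m))
(H(3, 8)*130)*Q(-1) = ((5*8)*130)*(6 + (-1)² - 12/(-1) - 2*(-1)) = (40*130)*(6 + 1 - 12*(-1) + 2) = 5200*(6 + 1 + 12 + 2) = 5200*21 = 109200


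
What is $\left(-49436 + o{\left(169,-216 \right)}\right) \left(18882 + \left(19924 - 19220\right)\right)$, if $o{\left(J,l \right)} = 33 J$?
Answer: $-859022374$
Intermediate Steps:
$\left(-49436 + o{\left(169,-216 \right)}\right) \left(18882 + \left(19924 - 19220\right)\right) = \left(-49436 + 33 \cdot 169\right) \left(18882 + \left(19924 - 19220\right)\right) = \left(-49436 + 5577\right) \left(18882 + \left(19924 - 19220\right)\right) = - 43859 \left(18882 + 704\right) = \left(-43859\right) 19586 = -859022374$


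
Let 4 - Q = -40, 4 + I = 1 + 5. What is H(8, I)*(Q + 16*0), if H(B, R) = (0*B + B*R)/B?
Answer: 88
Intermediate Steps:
I = 2 (I = -4 + (1 + 5) = -4 + 6 = 2)
Q = 44 (Q = 4 - 1*(-40) = 4 + 40 = 44)
H(B, R) = R (H(B, R) = (0 + B*R)/B = (B*R)/B = R)
H(8, I)*(Q + 16*0) = 2*(44 + 16*0) = 2*(44 + 0) = 2*44 = 88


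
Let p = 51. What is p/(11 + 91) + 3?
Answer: 7/2 ≈ 3.5000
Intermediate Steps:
p/(11 + 91) + 3 = 51/(11 + 91) + 3 = 51/102 + 3 = 51*(1/102) + 3 = 1/2 + 3 = 7/2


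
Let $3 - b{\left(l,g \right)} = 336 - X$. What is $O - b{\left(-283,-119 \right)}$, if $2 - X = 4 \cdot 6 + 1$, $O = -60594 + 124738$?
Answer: $64500$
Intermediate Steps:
$O = 64144$
$X = -23$ ($X = 2 - \left(4 \cdot 6 + 1\right) = 2 - \left(24 + 1\right) = 2 - 25 = -23$)
$b{\left(l,g \right)} = -356$ ($b{\left(l,g \right)} = 3 - \left(336 - -23\right) = 3 - \left(336 + 23\right) = 3 - 359 = -356$)
$O - b{\left(-283,-119 \right)} = 64144 - -356 = 64144 + 356 = 64500$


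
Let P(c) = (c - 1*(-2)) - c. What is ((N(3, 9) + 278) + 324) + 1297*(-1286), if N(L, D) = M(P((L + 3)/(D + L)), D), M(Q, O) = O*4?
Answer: -1667304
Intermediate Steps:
P(c) = 2 (P(c) = (c + 2) - c = (2 + c) - c = 2)
M(Q, O) = 4*O
N(L, D) = 4*D
((N(3, 9) + 278) + 324) + 1297*(-1286) = ((4*9 + 278) + 324) + 1297*(-1286) = ((36 + 278) + 324) - 1667942 = (314 + 324) - 1667942 = 638 - 1667942 = -1667304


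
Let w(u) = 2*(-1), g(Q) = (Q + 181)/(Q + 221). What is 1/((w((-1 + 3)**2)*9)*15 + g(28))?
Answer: -249/67021 ≈ -0.0037153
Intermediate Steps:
g(Q) = (181 + Q)/(221 + Q)
w(u) = -2
1/((w((-1 + 3)**2)*9)*15 + g(28)) = 1/(-2*9*15 + (181 + 28)/(221 + 28)) = 1/(-18*15 + 209/249) = 1/(-270 + (1/249)*209) = 1/(-270 + 209/249) = 1/(-67021/249) = -249/67021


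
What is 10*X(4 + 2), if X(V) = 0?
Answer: 0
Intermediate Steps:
10*X(4 + 2) = 10*0 = 0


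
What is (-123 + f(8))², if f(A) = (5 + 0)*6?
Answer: 8649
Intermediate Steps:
f(A) = 30 (f(A) = 5*6 = 30)
(-123 + f(8))² = (-123 + 30)² = (-93)² = 8649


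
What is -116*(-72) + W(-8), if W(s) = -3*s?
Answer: 8376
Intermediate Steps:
-116*(-72) + W(-8) = -116*(-72) - 3*(-8) = 8352 + 24 = 8376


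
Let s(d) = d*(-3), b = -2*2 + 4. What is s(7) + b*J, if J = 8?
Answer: -21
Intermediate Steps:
b = 0 (b = -4 + 4 = 0)
s(d) = -3*d
s(7) + b*J = -3*7 + 0*8 = -21 + 0 = -21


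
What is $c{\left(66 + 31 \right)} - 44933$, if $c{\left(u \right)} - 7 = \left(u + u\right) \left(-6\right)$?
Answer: $-46090$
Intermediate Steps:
$c{\left(u \right)} = 7 - 12 u$ ($c{\left(u \right)} = 7 + \left(u + u\right) \left(-6\right) = 7 + 2 u \left(-6\right) = 7 - 12 u$)
$c{\left(66 + 31 \right)} - 44933 = \left(7 - 12 \left(66 + 31\right)\right) - 44933 = \left(7 - 1164\right) - 44933 = -1157 - 44933 = -46090$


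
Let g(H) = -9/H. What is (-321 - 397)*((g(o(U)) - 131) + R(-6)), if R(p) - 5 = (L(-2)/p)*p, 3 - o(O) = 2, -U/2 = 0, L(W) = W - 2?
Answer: 99802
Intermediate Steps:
L(W) = -2 + W
U = 0 (U = -2*0 = 0)
o(O) = 1 (o(O) = 3 - 1*2 = 3 - 2 = 1)
R(p) = 1 (R(p) = 5 + ((-2 - 2)/p)*p = 5 + (-4/p)*p = 5 - 4 = 1)
(-321 - 397)*((g(o(U)) - 131) + R(-6)) = (-321 - 397)*((-9/1 - 131) + 1) = -718*((-9*1 - 131) + 1) = -718*((-9 - 131) + 1) = -718*(-140 + 1) = -718*(-139) = 99802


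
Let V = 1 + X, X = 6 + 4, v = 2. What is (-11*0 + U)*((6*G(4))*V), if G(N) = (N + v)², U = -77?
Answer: -182952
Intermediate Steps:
G(N) = (2 + N)² (G(N) = (N + 2)² = (2 + N)²)
X = 10
V = 11 (V = 1 + 10 = 11)
(-11*0 + U)*((6*G(4))*V) = (-11*0 - 77)*((6*(2 + 4)²)*11) = (0 - 77)*((6*6²)*11) = -77*6*36*11 = -16632*11 = -77*2376 = -182952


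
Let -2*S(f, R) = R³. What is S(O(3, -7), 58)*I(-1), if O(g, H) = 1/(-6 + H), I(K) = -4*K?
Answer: -390224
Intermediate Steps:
S(f, R) = -R³/2
S(O(3, -7), 58)*I(-1) = (-½*58³)*(-4*(-1)) = -½*195112*4 = -97556*4 = -390224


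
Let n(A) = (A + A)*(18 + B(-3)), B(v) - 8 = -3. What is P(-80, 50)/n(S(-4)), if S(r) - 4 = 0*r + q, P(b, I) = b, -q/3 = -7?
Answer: -8/115 ≈ -0.069565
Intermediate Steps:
q = 21 (q = -3*(-7) = 21)
S(r) = 25 (S(r) = 4 + (0*r + 21) = 4 + (0 + 21) = 4 + 21 = 25)
B(v) = 5 (B(v) = 8 - 3 = 5)
n(A) = 46*A (n(A) = (A + A)*(18 + 5) = (2*A)*23 = 46*A)
P(-80, 50)/n(S(-4)) = -80/(46*25) = -80/1150 = -80*1/1150 = -8/115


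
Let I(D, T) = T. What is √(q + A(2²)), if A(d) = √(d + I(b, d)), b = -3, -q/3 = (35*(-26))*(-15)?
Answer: √(-40950 + 2*√2) ≈ 202.35*I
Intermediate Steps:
q = -40950 (q = -3*35*(-26)*(-15) = -(-2730)*(-15) = -3*13650 = -40950)
A(d) = √2*√d (A(d) = √(d + d) = √(2*d) = √2*√d)
√(q + A(2²)) = √(-40950 + √2*√(2²)) = √(-40950 + √2*√4) = √(-40950 + √2*2) = √(-40950 + 2*√2)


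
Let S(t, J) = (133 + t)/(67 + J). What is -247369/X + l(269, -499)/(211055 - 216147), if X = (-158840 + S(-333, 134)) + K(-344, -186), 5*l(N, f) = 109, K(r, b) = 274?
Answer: 631213459223/405730127180 ≈ 1.5557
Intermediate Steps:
l(N, f) = 109/5 (l(N, f) = (⅕)*109 = 109/5)
S(t, J) = (133 + t)/(67 + J)
X = -31871966/201 (X = (-158840 + (133 - 333)/(67 + 134)) + 274 = (-158840 - 200/201) + 274 = -31927040/201 + 274 = -31871966/201 ≈ -1.5857e+5)
-247369/X + l(269, -499)/(211055 - 216147) = -247369/(-31871966/201) + 109/(5*(211055 - 216147)) = -247369*(-201/31871966) + (109/5)/(-5092) = 49721169/31871966 + (109/5)*(-1/5092) = 49721169/31871966 - 109/25460 = 631213459223/405730127180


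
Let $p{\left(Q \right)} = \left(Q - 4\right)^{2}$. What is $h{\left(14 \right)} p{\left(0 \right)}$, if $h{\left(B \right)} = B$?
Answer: $224$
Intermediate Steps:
$p{\left(Q \right)} = \left(-4 + Q\right)^{2}$
$h{\left(14 \right)} p{\left(0 \right)} = 14 \left(-4 + 0\right)^{2} = 14 \left(-4\right)^{2} = 14 \cdot 16 = 224$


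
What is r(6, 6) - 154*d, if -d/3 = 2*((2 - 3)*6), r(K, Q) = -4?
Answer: -5548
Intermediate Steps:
d = 36 (d = -6*(2 - 3)*6 = -6*(-1*6) = -6*(-6) = -3*(-12) = 36)
r(6, 6) - 154*d = -4 - 154*36 = -4 - 5544 = -5548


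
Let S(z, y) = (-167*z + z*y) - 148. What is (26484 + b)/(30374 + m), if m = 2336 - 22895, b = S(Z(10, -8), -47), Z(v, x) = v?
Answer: 24196/9815 ≈ 2.4652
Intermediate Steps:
S(z, y) = -148 - 167*z + y*z (S(z, y) = (-167*z + y*z) - 148 = -148 - 167*z + y*z)
b = -2288 (b = -148 - 167*10 - 47*10 = -148 - 1670 - 470 = -2288)
m = -20559
(26484 + b)/(30374 + m) = (26484 - 2288)/(30374 - 20559) = 24196/9815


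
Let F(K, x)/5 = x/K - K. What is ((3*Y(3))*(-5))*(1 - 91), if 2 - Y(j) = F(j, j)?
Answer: 16200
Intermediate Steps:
F(K, x) = -5*K + 5*x/K (F(K, x) = 5*(x/K - K) = 5*(-K + x/K) = -5*K + 5*x/K)
Y(j) = -3 + 5*j (Y(j) = 2 - (-5*j + 5*j/j) = 2 - (-5*j + 5) = 2 - (5 - 5*j) = 2 + (-5 + 5*j) = -3 + 5*j)
((3*Y(3))*(-5))*(1 - 91) = ((3*(-3 + 5*3))*(-5))*(1 - 91) = ((3*(-3 + 15))*(-5))*(-90) = ((3*12)*(-5))*(-90) = (36*(-5))*(-90) = -180*(-90) = 16200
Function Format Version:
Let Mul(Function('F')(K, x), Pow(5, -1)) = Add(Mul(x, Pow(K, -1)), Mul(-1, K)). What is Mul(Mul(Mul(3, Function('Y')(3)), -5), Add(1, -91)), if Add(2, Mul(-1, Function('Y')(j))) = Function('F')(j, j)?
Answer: 16200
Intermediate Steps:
Function('F')(K, x) = Add(Mul(-5, K), Mul(5, x, Pow(K, -1))) (Function('F')(K, x) = Mul(5, Add(Mul(x, Pow(K, -1)), Mul(-1, K))) = Mul(5, Add(Mul(-1, K), Mul(x, Pow(K, -1)))) = Add(Mul(-5, K), Mul(5, x, Pow(K, -1))))
Function('Y')(j) = Add(-3, Mul(5, j)) (Function('Y')(j) = Add(2, Mul(-1, Add(Mul(-5, j), Mul(5, j, Pow(j, -1))))) = Add(2, Mul(-1, Add(Mul(-5, j), 5))) = Add(2, Mul(-1, Add(5, Mul(-5, j)))) = Add(2, Add(-5, Mul(5, j))) = Add(-3, Mul(5, j)))
Mul(Mul(Mul(3, Function('Y')(3)), -5), Add(1, -91)) = Mul(Mul(Mul(3, Add(-3, Mul(5, 3))), -5), Add(1, -91)) = Mul(Mul(Mul(3, Add(-3, 15)), -5), -90) = Mul(Mul(Mul(3, 12), -5), -90) = Mul(Mul(36, -5), -90) = Mul(-180, -90) = 16200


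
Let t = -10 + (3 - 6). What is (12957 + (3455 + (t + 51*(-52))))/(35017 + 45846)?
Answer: 13747/80863 ≈ 0.17000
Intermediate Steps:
t = -13 (t = -10 - 3 = -13)
(12957 + (3455 + (t + 51*(-52))))/(35017 + 45846) = (12957 + (3455 + (-13 + 51*(-52))))/(35017 + 45846) = (12957 + (3455 + (-13 - 2652)))/80863 = (12957 + (3455 - 2665))*(1/80863) = (12957 + 790)*(1/80863) = 13747*(1/80863) = 13747/80863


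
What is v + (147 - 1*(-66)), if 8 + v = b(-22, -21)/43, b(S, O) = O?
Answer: 8794/43 ≈ 204.51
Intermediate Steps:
v = -365/43 (v = -8 - 21/43 = -365/43 ≈ -8.4884)
v + (147 - 1*(-66)) = -365/43 + (147 - 1*(-66)) = -365/43 + (147 + 66) = -365/43 + 213 = 8794/43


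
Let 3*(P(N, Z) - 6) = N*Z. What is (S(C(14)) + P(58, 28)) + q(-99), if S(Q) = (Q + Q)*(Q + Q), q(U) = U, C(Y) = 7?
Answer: 1933/3 ≈ 644.33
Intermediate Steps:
P(N, Z) = 6 + N*Z/3 (P(N, Z) = 6 + (N*Z)/3 = 6 + N*Z/3)
S(Q) = 4*Q² (S(Q) = (2*Q)*(2*Q) = 4*Q²)
(S(C(14)) + P(58, 28)) + q(-99) = (4*7² + (6 + (⅓)*58*28)) - 99 = (4*49 + (6 + 1624/3)) - 99 = (196 + 1642/3) - 99 = 2230/3 - 99 = 1933/3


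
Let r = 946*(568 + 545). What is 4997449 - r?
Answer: 3944551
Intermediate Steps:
r = 1052898 (r = 946*1113 = 1052898)
4997449 - r = 4997449 - 1*1052898 = 4997449 - 1052898 = 3944551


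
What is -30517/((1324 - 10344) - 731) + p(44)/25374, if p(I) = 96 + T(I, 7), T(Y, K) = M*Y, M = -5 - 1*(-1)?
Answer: 386779139/123710937 ≈ 3.1265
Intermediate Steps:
M = -4 (M = -5 + 1 = -4)
T(Y, K) = -4*Y
p(I) = 96 - 4*I
-30517/((1324 - 10344) - 731) + p(44)/25374 = -30517/((1324 - 10344) - 731) + (96 - 4*44)/25374 = -30517/(-9020 - 731) + (96 - 176)*(1/25374) = -30517/(-9751) - 80*1/25374 = -30517*(-1/9751) - 40/12687 = 30517/9751 - 40/12687 = 386779139/123710937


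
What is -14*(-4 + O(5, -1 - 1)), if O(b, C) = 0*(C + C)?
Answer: 56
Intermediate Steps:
O(b, C) = 0 (O(b, C) = 0*(2*C) = 0)
-14*(-4 + O(5, -1 - 1)) = -14*(-4 + 0) = -14*(-4) = 56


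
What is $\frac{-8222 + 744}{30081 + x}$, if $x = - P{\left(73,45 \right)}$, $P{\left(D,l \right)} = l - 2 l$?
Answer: $- \frac{3739}{15063} \approx -0.24822$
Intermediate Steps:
$P{\left(D,l \right)} = - l$
$x = 45$ ($x = - \left(-1\right) 45 = \left(-1\right) \left(-45\right) = 45$)
$\frac{-8222 + 744}{30081 + x} = \frac{-8222 + 744}{30081 + 45} = - \frac{7478}{30126} = \left(-7478\right) \frac{1}{30126} = - \frac{3739}{15063}$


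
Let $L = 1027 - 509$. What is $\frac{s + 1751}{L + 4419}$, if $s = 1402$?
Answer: $\frac{3153}{4937} \approx 0.63865$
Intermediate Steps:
$L = 518$
$\frac{s + 1751}{L + 4419} = \frac{1402 + 1751}{518 + 4419} = \frac{3153}{4937}$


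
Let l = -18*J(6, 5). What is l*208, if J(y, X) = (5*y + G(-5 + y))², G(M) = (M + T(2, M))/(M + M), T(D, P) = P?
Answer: -3597984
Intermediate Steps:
G(M) = 1 (G(M) = (M + M)/(M + M) = (2*M)/((2*M)) = (2*M)*(1/(2*M)) = 1)
J(y, X) = (1 + 5*y)² (J(y, X) = (5*y + 1)² = (1 + 5*y)²)
l = -17298 (l = -18*(1 + 5*6)² = -18*(1 + 30)² = -18*31² = -18*961 = -17298)
l*208 = -17298*208 = -3597984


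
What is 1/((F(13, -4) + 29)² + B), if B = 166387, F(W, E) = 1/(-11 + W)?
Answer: 4/669029 ≈ 5.9788e-6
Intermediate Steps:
1/((F(13, -4) + 29)² + B) = 1/((1/(-11 + 13) + 29)² + 166387) = 1/((1/2 + 29)² + 166387) = 1/((½ + 29)² + 166387) = 1/((59/2)² + 166387) = 1/(3481/4 + 166387) = 1/(669029/4) = 4/669029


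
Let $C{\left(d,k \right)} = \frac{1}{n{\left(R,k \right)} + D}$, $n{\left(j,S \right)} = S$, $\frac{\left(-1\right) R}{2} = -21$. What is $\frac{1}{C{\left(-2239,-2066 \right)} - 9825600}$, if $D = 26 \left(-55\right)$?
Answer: $- \frac{3496}{34350297601} \approx -1.0177 \cdot 10^{-7}$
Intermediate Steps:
$R = 42$ ($R = \left(-2\right) \left(-21\right) = 42$)
$D = -1430$
$C{\left(d,k \right)} = \frac{1}{-1430 + k}$ ($C{\left(d,k \right)} = \frac{1}{k - 1430} = \frac{1}{-1430 + k}$)
$\frac{1}{C{\left(-2239,-2066 \right)} - 9825600} = \frac{1}{\frac{1}{-1430 - 2066} - 9825600} = \frac{1}{\frac{1}{-3496} - 9825600} = \frac{1}{- \frac{1}{3496} - 9825600} = \frac{1}{- \frac{34350297601}{3496}} = - \frac{3496}{34350297601}$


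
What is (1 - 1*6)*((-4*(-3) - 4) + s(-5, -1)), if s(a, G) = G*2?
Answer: -30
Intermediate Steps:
s(a, G) = 2*G
(1 - 1*6)*((-4*(-3) - 4) + s(-5, -1)) = (1 - 1*6)*((-4*(-3) - 4) + 2*(-1)) = (1 - 6)*((12 - 4) - 2) = -5*(8 - 2) = -5*6 = -30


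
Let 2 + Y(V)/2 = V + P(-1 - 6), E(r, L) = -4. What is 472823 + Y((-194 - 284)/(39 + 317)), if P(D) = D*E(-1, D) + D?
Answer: 42084390/89 ≈ 4.7286e+5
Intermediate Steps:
P(D) = -3*D (P(D) = D*(-4) + D = -4*D + D = -3*D)
Y(V) = 38 + 2*V (Y(V) = -4 + 2*(V - 3*(-1 - 6)) = -4 + 2*(V - 3*(-7)) = -4 + 2*(V + 21) = -4 + 2*(21 + V) = -4 + (42 + 2*V) = 38 + 2*V)
472823 + Y((-194 - 284)/(39 + 317)) = 472823 + (38 + 2*((-194 - 284)/(39 + 317))) = 472823 + (38 + 2*(-478/356)) = 472823 + (38 + 2*(-478*1/356)) = 472823 + (38 + 2*(-239/178)) = 472823 + (38 - 239/89) = 472823 + 3143/89 = 42084390/89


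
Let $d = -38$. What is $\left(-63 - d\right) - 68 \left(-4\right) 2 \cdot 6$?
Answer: $3239$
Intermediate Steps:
$\left(-63 - d\right) - 68 \left(-4\right) 2 \cdot 6 = \left(-63 - -38\right) - 68 \left(-4\right) 2 \cdot 6 = \left(-63 + 38\right) - 68 \left(\left(-8\right) 6\right) = -25 - -3264 = -25 + 3264 = 3239$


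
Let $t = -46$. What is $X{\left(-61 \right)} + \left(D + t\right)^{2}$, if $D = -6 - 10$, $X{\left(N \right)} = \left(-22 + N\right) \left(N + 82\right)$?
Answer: $2101$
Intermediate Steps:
$X{\left(N \right)} = \left(-22 + N\right) \left(82 + N\right)$
$D = -16$
$X{\left(-61 \right)} + \left(D + t\right)^{2} = \left(-1804 + \left(-61\right)^{2} + 60 \left(-61\right)\right) + \left(-16 - 46\right)^{2} = \left(-1804 + 3721 - 3660\right) + \left(-62\right)^{2} = -1743 + 3844 = 2101$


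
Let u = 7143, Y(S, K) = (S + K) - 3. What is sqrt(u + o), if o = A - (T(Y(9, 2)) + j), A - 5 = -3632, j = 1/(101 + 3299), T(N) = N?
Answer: sqrt(405524766)/340 ≈ 59.228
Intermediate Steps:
Y(S, K) = -3 + K + S (Y(S, K) = (K + S) - 3 = -3 + K + S)
j = 1/3400 ≈ 0.00029412
A = -3627 (A = 5 - 3632 = -3627)
o = -12359001/3400 (o = -3627 - ((-3 + 2 + 9) + 1/3400) = -3627 - (8 + 1/3400) = -3627 - 1*27201/3400 = -3627 - 27201/3400 = -12359001/3400 ≈ -3635.0)
sqrt(u + o) = sqrt(7143 - 12359001/3400) = sqrt(11927199/3400) = sqrt(405524766)/340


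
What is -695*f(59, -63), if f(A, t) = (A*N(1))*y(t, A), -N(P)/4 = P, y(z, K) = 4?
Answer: 656080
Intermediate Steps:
N(P) = -4*P
f(A, t) = -16*A (f(A, t) = (A*(-4*1))*4 = (A*(-4))*4 = -4*A*4 = -16*A)
-695*f(59, -63) = -(-11120)*59 = -695*(-944) = 656080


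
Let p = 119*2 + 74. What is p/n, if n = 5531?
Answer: 312/5531 ≈ 0.056409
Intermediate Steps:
p = 312 (p = 238 + 74 = 312)
p/n = 312/5531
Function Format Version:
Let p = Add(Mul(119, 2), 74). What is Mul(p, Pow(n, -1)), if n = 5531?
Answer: Rational(312, 5531) ≈ 0.056409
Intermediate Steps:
p = 312 (p = Add(238, 74) = 312)
Mul(p, Pow(n, -1)) = Mul(312, Pow(5531, -1)) = Mul(312, Rational(1, 5531)) = Rational(312, 5531)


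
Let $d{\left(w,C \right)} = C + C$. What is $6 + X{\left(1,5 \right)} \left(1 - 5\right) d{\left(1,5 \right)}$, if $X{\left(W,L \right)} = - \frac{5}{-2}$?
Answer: $-94$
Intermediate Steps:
$d{\left(w,C \right)} = 2 C$
$X{\left(W,L \right)} = \frac{5}{2}$ ($X{\left(W,L \right)} = \left(-5\right) \left(- \frac{1}{2}\right) = \frac{5}{2}$)
$6 + X{\left(1,5 \right)} \left(1 - 5\right) d{\left(1,5 \right)} = 6 + \frac{5 \left(1 - 5\right)}{2} \cdot 2 \cdot 5 = 6 + \frac{5}{2} \left(-4\right) 10 = 6 - 100 = -94$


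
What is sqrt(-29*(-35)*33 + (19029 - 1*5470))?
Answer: sqrt(47054) ≈ 216.92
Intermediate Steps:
sqrt(-29*(-35)*33 + (19029 - 1*5470)) = sqrt(1015*33 + (19029 - 5470)) = sqrt(33495 + 13559) = sqrt(47054)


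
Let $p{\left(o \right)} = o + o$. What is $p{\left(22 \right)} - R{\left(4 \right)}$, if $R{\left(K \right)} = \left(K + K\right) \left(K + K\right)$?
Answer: $-20$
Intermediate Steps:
$p{\left(o \right)} = 2 o$
$R{\left(K \right)} = 4 K^{2}$ ($R{\left(K \right)} = 2 K 2 K = 4 K^{2}$)
$p{\left(22 \right)} - R{\left(4 \right)} = 2 \cdot 22 - 4 \cdot 4^{2} = 44 - 4 \cdot 16 = 44 - 64 = -20$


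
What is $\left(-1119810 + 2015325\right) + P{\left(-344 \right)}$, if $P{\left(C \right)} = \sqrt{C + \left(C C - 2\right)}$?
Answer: $895515 + 3 \sqrt{13110} \approx 8.9586 \cdot 10^{5}$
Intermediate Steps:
$P{\left(C \right)} = \sqrt{-2 + C + C^{2}}$ ($P{\left(C \right)} = \sqrt{C + \left(C^{2} - 2\right)} = \sqrt{C + \left(-2 + C^{2}\right)} = \sqrt{-2 + C + C^{2}}$)
$\left(-1119810 + 2015325\right) + P{\left(-344 \right)} = \left(-1119810 + 2015325\right) + \sqrt{-2 - 344 + \left(-344\right)^{2}} = 895515 + \sqrt{-2 - 344 + 118336} = 895515 + \sqrt{117990} = 895515 + 3 \sqrt{13110}$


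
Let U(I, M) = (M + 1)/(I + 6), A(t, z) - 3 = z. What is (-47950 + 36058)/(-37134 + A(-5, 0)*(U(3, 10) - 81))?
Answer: 8919/28030 ≈ 0.31819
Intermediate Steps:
A(t, z) = 3 + z
U(I, M) = (1 + M)/(6 + I)
(-47950 + 36058)/(-37134 + A(-5, 0)*(U(3, 10) - 81)) = (-47950 + 36058)/(-37134 + (3 + 0)*((1 + 10)/(6 + 3) - 81)) = -11892/(-37134 + 3*(11/9 - 81)) = -11892/(-37134 + 3*(-718/9)) = -11892/(-37134 - 718/3) = -11892/(-112120/3) = -11892*(-3/112120) = 8919/28030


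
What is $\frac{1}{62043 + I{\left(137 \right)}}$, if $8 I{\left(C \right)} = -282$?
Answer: $\frac{4}{248031} \approx 1.6127 \cdot 10^{-5}$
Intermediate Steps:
$I{\left(C \right)} = - \frac{141}{4}$ ($I{\left(C \right)} = \frac{1}{8} \left(-282\right) = - \frac{141}{4}$)
$\frac{1}{62043 + I{\left(137 \right)}} = \frac{1}{62043 - \frac{141}{4}} = \frac{1}{\frac{248031}{4}} = \frac{4}{248031}$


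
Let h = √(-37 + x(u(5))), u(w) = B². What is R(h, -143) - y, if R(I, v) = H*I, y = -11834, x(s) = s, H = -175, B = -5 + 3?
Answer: 11834 - 175*I*√33 ≈ 11834.0 - 1005.3*I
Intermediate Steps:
B = -2
u(w) = 4 (u(w) = (-2)² = 4)
h = I*√33 (h = √(-37 + 4) = √(-33) = I*√33 ≈ 5.7446*I)
R(I, v) = -175*I
R(h, -143) - y = -175*I*√33 - 1*(-11834) = -175*I*√33 + 11834 = 11834 - 175*I*√33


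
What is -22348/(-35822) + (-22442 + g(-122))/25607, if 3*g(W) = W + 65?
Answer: -116166353/458646977 ≈ -0.25328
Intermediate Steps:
g(W) = 65/3 + W/3 (g(W) = (W + 65)/3 = (65 + W)/3 = 65/3 + W/3)
-22348/(-35822) + (-22442 + g(-122))/25607 = -22348/(-35822) + (-22442 + (65/3 + (⅓)*(-122)))/25607 = -22348*(-1/35822) + (-22442 + (65/3 - 122/3))*(1/25607) = 11174/17911 + (-22442 - 19)*(1/25607) = 11174/17911 - 22461*1/25607 = 11174/17911 - 22461/25607 = -116166353/458646977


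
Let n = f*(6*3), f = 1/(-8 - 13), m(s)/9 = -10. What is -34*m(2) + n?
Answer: 21414/7 ≈ 3059.1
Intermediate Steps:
m(s) = -90 (m(s) = 9*(-10) = -90)
f = -1/21 (f = 1/(-21) = -1/21 ≈ -0.047619)
n = -6/7 (n = -2*3/7 = -1/21*18 = -6/7 ≈ -0.85714)
-34*m(2) + n = -34*(-90) - 6/7 = 3060 - 6/7 = 21414/7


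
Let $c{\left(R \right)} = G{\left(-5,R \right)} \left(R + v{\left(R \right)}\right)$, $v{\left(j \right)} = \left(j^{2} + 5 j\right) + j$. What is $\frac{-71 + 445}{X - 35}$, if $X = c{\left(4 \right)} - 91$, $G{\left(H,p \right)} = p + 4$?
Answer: $\frac{187}{113} \approx 1.6549$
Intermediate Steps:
$v{\left(j \right)} = j^{2} + 6 j$
$G{\left(H,p \right)} = 4 + p$
$c{\left(R \right)} = \left(4 + R\right) \left(R + R \left(6 + R\right)\right)$
$X = 261$ ($X = 4 \left(4 + 4\right) \left(7 + 4\right) - 91 = 4 \cdot 8 \cdot 11 - 91 = 352 - 91 = 261$)
$\frac{-71 + 445}{X - 35} = \frac{-71 + 445}{261 - 35} = \frac{374}{226} = 374 \cdot \frac{1}{226} = \frac{187}{113}$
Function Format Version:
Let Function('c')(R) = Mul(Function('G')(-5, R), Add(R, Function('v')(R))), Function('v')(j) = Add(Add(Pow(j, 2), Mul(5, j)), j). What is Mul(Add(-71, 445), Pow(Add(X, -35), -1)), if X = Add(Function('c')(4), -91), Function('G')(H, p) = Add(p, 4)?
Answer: Rational(187, 113) ≈ 1.6549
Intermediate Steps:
Function('v')(j) = Add(Pow(j, 2), Mul(6, j))
Function('G')(H, p) = Add(4, p)
Function('c')(R) = Mul(Add(4, R), Add(R, Mul(R, Add(6, R))))
X = 261 (X = Add(Mul(4, Add(4, 4), Add(7, 4)), -91) = Add(Mul(4, 8, 11), -91) = Add(352, -91) = 261)
Mul(Add(-71, 445), Pow(Add(X, -35), -1)) = Mul(Add(-71, 445), Pow(Add(261, -35), -1)) = Mul(374, Pow(226, -1)) = Mul(374, Rational(1, 226)) = Rational(187, 113)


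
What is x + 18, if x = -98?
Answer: -80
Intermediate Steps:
x + 18 = -98 + 18 = -80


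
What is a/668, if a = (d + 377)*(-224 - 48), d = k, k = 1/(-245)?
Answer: -6280752/40915 ≈ -153.51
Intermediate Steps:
k = -1/245 ≈ -0.0040816
d = -1/245 ≈ -0.0040816
a = -25123008/245 (a = (-1/245 + 377)*(-224 - 48) = (92364/245)*(-272) = -25123008/245 ≈ -1.0254e+5)
a/668 = -25123008/245/668 = -25123008/245*1/668 = -6280752/40915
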